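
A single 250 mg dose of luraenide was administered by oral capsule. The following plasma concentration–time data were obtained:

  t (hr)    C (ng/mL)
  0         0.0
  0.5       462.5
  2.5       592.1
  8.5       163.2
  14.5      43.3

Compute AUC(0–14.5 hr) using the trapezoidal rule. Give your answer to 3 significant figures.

AUC = 4060 ng/mL·hr

Trapezoidal AUC_0→14.5:
  [0→0.5]: (0.0+462.5)/2 × 0.5 = 115.625
  [0.5→2.5]: (462.5+592.1)/2 × 2 = 1054.6
  [2.5→8.5]: (592.1+163.2)/2 × 6 = 2265.9
  [8.5→14.5]: (163.2+43.3)/2 × 6 = 619.5
  Sum = 4055.625 ng/mL·hr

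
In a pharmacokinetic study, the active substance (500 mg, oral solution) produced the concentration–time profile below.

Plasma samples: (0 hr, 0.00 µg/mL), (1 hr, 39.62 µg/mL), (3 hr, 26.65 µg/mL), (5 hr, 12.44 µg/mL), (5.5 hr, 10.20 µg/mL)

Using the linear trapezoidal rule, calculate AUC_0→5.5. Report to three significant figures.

AUC = 131 µg/mL·hr

Trapezoidal AUC_0→5.5:
  [0→1]: (0.00+39.62)/2 × 1 = 19.81
  [1→3]: (39.62+26.65)/2 × 2 = 66.27
  [3→5]: (26.65+12.44)/2 × 2 = 39.09
  [5→5.5]: (12.44+10.20)/2 × 0.5 = 5.66
  Sum = 130.83 µg/mL·hr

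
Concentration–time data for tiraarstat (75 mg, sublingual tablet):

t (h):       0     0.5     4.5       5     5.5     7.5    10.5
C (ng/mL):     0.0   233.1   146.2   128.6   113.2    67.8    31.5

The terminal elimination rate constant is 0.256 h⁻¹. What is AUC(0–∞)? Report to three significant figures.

Trapezoidal AUC_0→10.5:
  [0→0.5]: (0.0+233.1)/2 × 0.5 = 58.275
  [0.5→4.5]: (233.1+146.2)/2 × 4 = 758.6
  [4.5→5]: (146.2+128.6)/2 × 0.5 = 68.7
  [5→5.5]: (128.6+113.2)/2 × 0.5 = 60.45
  [5.5→7.5]: (113.2+67.8)/2 × 2 = 181.0
  [7.5→10.5]: (67.8+31.5)/2 × 3 = 148.95
  Sum = 1275.975 ng/mL·h
Extrapolated tail: C_last / k_e = 31.5 / 0.256 = 123.047
AUC_0→∞ = 1275.975 + 123.047 = 1399.022 ng/mL·h

AUC = 1400 ng/mL·h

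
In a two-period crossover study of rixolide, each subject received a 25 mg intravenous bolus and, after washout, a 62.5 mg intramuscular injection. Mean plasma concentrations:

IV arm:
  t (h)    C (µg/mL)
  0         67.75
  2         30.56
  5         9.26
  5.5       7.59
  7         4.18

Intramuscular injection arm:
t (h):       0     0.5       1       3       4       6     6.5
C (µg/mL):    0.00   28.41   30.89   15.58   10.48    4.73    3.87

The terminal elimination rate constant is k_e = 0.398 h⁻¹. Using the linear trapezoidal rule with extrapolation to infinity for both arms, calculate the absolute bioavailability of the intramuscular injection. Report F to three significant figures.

F = 0.239

Trapezoidal AUC_0→7 (IV):
  [0→2]: (67.75+30.56)/2 × 2 = 98.31
  [2→5]: (30.56+9.26)/2 × 3 = 59.73
  [5→5.5]: (9.26+7.59)/2 × 0.5 = 4.2125
  [5.5→7]: (7.59+4.18)/2 × 1.5 = 8.8275
  Sum = 171.08 µg/mL·h
IV tail: 4.18/0.398 = 10.503; AUC_iv,0→∞ = 171.08 + 10.503 = 181.583 µg/mL·h
Trapezoidal AUC_0→6.5 (intramuscular injection):
  [0→0.5]: (0.00+28.41)/2 × 0.5 = 7.1025
  [0.5→1]: (28.41+30.89)/2 × 0.5 = 14.825
  [1→3]: (30.89+15.58)/2 × 2 = 46.47
  [3→4]: (15.58+10.48)/2 × 1 = 13.03
  [4→6]: (10.48+4.73)/2 × 2 = 15.21
  [6→6.5]: (4.73+3.87)/2 × 0.5 = 2.15
  Sum = 98.7875 µg/mL·h
intramuscular injection tail: 3.87/0.398 = 9.724; AUC_ev,0→∞ = 98.7875 + 9.724 = 108.5115 µg/mL·h
F = (AUC_ev/D_ev)/(AUC_iv/D_iv) = (108.5115/62.5)/(181.583/25) = 1.736184/7.26332 = 0.2390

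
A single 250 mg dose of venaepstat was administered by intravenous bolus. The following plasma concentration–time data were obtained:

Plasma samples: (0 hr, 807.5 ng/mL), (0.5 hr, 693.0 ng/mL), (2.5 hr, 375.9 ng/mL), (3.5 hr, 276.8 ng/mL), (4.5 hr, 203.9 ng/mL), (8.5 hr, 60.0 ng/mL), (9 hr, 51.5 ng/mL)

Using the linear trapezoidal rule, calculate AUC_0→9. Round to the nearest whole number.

AUC = 2566 ng/mL·hr

Trapezoidal AUC_0→9:
  [0→0.5]: (807.5+693.0)/2 × 0.5 = 375.125
  [0.5→2.5]: (693.0+375.9)/2 × 2 = 1068.9
  [2.5→3.5]: (375.9+276.8)/2 × 1 = 326.35
  [3.5→4.5]: (276.8+203.9)/2 × 1 = 240.35
  [4.5→8.5]: (203.9+60.0)/2 × 4 = 527.8
  [8.5→9]: (60.0+51.5)/2 × 0.5 = 27.875
  Sum = 2566.4 ng/mL·hr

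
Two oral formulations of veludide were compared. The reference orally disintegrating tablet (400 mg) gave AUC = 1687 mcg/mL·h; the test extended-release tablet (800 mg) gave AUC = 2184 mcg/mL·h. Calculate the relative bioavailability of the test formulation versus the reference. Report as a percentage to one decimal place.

F_rel = (AUC_test/D_test) / (AUC_ref/D_ref)
      = (2184/800) / (1687/400)
      = 2.73 / 4.2175 = 0.6473 = 64.73%

F_rel = 64.7%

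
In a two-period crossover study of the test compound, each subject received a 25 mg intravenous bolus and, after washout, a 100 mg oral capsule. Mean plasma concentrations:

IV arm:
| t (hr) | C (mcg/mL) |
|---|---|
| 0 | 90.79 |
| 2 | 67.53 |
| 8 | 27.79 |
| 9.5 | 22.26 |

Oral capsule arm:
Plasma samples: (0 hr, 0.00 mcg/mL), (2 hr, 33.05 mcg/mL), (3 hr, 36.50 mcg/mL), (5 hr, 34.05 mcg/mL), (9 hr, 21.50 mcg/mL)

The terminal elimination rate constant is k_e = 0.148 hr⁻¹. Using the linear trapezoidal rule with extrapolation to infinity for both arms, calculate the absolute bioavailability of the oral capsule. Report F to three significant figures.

F = 0.156

Trapezoidal AUC_0→9.5 (IV):
  [0→2]: (90.79+67.53)/2 × 2 = 158.32
  [2→8]: (67.53+27.79)/2 × 6 = 285.96
  [8→9.5]: (27.79+22.26)/2 × 1.5 = 37.5375
  Sum = 481.8175 mcg/mL·hr
IV tail: 22.26/0.148 = 150.405; AUC_iv,0→∞ = 481.8175 + 150.405 = 632.2225 mcg/mL·hr
Trapezoidal AUC_0→9 (oral capsule):
  [0→2]: (0.00+33.05)/2 × 2 = 33.05
  [2→3]: (33.05+36.50)/2 × 1 = 34.775
  [3→5]: (36.50+34.05)/2 × 2 = 70.55
  [5→9]: (34.05+21.50)/2 × 4 = 111.1
  Sum = 249.475 mcg/mL·hr
oral capsule tail: 21.50/0.148 = 145.270; AUC_ev,0→∞ = 249.475 + 145.270 = 394.745 mcg/mL·hr
F = (AUC_ev/D_ev)/(AUC_iv/D_iv) = (394.745/100)/(632.2225/25) = 3.94745/25.2889 = 0.1561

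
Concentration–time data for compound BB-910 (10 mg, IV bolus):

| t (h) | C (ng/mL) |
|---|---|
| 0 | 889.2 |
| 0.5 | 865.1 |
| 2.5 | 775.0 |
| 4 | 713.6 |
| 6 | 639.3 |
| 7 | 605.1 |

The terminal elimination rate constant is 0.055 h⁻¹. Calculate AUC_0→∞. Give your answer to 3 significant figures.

AUC = 16200 ng/mL·h

Trapezoidal AUC_0→7:
  [0→0.5]: (889.2+865.1)/2 × 0.5 = 438.575
  [0.5→2.5]: (865.1+775.0)/2 × 2 = 1640.1
  [2.5→4]: (775.0+713.6)/2 × 1.5 = 1116.45
  [4→6]: (713.6+639.3)/2 × 2 = 1352.9
  [6→7]: (639.3+605.1)/2 × 1 = 622.2
  Sum = 5170.225 ng/mL·h
Extrapolated tail: C_last / k_e = 605.1 / 0.055 = 11001.818
AUC_0→∞ = 5170.225 + 11001.818 = 16172.043 ng/mL·h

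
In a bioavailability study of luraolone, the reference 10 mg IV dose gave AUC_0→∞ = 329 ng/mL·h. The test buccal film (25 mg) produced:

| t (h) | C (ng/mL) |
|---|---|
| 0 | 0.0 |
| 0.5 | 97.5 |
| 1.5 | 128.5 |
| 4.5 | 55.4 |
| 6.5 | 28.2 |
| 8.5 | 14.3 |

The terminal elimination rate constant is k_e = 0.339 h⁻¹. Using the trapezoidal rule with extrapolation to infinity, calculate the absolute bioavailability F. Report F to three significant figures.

F = 0.707

Trapezoidal AUC_0→8.5 (buccal film):
  [0→0.5]: (0.0+97.5)/2 × 0.5 = 24.375
  [0.5→1.5]: (97.5+128.5)/2 × 1 = 113.0
  [1.5→4.5]: (128.5+55.4)/2 × 3 = 275.85
  [4.5→6.5]: (55.4+28.2)/2 × 2 = 83.6
  [6.5→8.5]: (28.2+14.3)/2 × 2 = 42.5
  Sum = 539.325 ng/mL·h
Tail: C_last/k_e = 14.3/0.339 = 42.183
AUC_0→∞ (buccal film) = 539.325 + 42.183 = 581.508 ng/mL·h
F = (AUC_ev/D_ev)/(AUC_iv/D_iv) = (581.508/25)/(329/10) = 23.26032/32.9 = 0.7070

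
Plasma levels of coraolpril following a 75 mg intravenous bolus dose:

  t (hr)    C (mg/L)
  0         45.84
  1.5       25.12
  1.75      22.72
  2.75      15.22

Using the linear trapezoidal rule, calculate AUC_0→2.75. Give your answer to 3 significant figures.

Trapezoidal AUC_0→2.75:
  [0→1.5]: (45.84+25.12)/2 × 1.5 = 53.22
  [1.5→1.75]: (25.12+22.72)/2 × 0.25 = 5.98
  [1.75→2.75]: (22.72+15.22)/2 × 1 = 18.97
  Sum = 78.17 mg/L·hr

AUC = 78.2 mg/L·hr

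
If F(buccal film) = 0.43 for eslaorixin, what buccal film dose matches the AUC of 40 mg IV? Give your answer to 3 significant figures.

For equal systemic exposure: F × D_ev = D_iv
D_ev = D_iv / F = 40 / 0.43 = 93.0233 mg

D_buccal = 93.0 mg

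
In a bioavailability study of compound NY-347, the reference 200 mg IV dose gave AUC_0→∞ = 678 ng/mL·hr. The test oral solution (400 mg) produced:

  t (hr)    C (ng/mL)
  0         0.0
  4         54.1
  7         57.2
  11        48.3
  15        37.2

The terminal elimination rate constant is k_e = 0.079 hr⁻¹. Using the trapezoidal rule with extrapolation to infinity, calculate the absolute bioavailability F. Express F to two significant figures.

Trapezoidal AUC_0→15 (oral solution):
  [0→4]: (0.0+54.1)/2 × 4 = 108.2
  [4→7]: (54.1+57.2)/2 × 3 = 166.95
  [7→11]: (57.2+48.3)/2 × 4 = 211.0
  [11→15]: (48.3+37.2)/2 × 4 = 171.0
  Sum = 657.15 ng/mL·hr
Tail: C_last/k_e = 37.2/0.079 = 470.886
AUC_0→∞ (oral solution) = 657.15 + 470.886 = 1128.036 ng/mL·hr
F = (AUC_ev/D_ev)/(AUC_iv/D_iv) = (1128.036/400)/(678/200) = 2.82009/3.39 = 0.8319

F = 0.83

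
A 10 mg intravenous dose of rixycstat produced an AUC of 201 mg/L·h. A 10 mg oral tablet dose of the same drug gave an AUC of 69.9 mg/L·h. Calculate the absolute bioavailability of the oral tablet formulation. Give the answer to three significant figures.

F = 0.348

F = (AUC_ev / D_ev) / (AUC_iv / D_iv)
  = (69.9/10) / (201/10)
  = 6.99 / 20.1 = 0.3478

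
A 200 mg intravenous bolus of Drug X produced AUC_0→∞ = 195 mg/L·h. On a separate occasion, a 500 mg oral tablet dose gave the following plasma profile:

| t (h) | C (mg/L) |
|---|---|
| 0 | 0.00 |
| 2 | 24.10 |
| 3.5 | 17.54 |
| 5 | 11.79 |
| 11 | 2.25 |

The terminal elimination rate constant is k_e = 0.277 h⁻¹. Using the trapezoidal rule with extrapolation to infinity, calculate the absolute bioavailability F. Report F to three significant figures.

Trapezoidal AUC_0→11 (oral tablet):
  [0→2]: (0.00+24.10)/2 × 2 = 24.1
  [2→3.5]: (24.10+17.54)/2 × 1.5 = 31.23
  [3.5→5]: (17.54+11.79)/2 × 1.5 = 21.9975
  [5→11]: (11.79+2.25)/2 × 6 = 42.12
  Sum = 119.4475 mg/L·h
Tail: C_last/k_e = 2.25/0.277 = 8.123
AUC_0→∞ (oral tablet) = 119.4475 + 8.123 = 127.5705 mg/L·h
F = (AUC_ev/D_ev)/(AUC_iv/D_iv) = (127.5705/500)/(195/200) = 0.255141/0.975 = 0.2617

F = 0.262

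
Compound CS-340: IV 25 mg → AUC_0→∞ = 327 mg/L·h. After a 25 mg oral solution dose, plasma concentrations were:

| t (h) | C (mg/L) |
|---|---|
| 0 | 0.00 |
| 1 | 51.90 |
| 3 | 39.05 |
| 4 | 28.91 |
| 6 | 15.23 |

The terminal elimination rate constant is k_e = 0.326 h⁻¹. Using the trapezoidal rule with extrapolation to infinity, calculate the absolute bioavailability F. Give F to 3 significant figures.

Trapezoidal AUC_0→6 (oral solution):
  [0→1]: (0.00+51.90)/2 × 1 = 25.95
  [1→3]: (51.90+39.05)/2 × 2 = 90.95
  [3→4]: (39.05+28.91)/2 × 1 = 33.98
  [4→6]: (28.91+15.23)/2 × 2 = 44.14
  Sum = 195.02 mg/L·h
Tail: C_last/k_e = 15.23/0.326 = 46.718
AUC_0→∞ (oral solution) = 195.02 + 46.718 = 241.738 mg/L·h
F = (AUC_ev/D_ev)/(AUC_iv/D_iv) = (241.738/25)/(327/25) = 9.66952/13.08 = 0.7393

F = 0.739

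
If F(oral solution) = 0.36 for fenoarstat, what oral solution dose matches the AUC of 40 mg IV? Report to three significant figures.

D_oral = 111 mg

For equal systemic exposure: F × D_ev = D_iv
D_ev = D_iv / F = 40 / 0.36 = 111.111 mg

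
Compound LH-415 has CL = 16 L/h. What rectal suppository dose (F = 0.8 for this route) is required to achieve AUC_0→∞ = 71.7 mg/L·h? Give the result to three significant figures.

Dose = 1430 mg

Dose = CL × AUC_0→∞ / F
     = 16 × 71.7 / 0.8 = 1434 mg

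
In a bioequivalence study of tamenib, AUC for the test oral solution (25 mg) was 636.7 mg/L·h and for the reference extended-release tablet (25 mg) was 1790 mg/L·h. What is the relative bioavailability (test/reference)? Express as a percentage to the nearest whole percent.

F_rel = 36%

F_rel = (AUC_test/D_test) / (AUC_ref/D_ref)
      = (636.7/25) / (1790/25)
      = 25.468 / 71.6 = 0.3557 = 35.57%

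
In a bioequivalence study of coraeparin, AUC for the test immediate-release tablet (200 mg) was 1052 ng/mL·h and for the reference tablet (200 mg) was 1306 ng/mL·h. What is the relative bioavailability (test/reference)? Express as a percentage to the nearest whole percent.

F_rel = 81%

F_rel = (AUC_test/D_test) / (AUC_ref/D_ref)
      = (1052/200) / (1306/200)
      = 5.26 / 6.53 = 0.8055 = 80.55%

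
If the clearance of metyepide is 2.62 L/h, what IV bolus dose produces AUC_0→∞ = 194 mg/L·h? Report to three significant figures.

Dose = 508 mg

Dose_iv = CL × AUC_0→∞
     = 2.62 × 194 = 508.28 mg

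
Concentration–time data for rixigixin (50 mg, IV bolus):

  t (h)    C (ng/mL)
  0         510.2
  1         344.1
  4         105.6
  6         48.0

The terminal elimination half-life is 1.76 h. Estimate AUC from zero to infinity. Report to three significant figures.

AUC = 1380 ng/mL·h

Trapezoidal AUC_0→6:
  [0→1]: (510.2+344.1)/2 × 1 = 427.15
  [1→4]: (344.1+105.6)/2 × 3 = 674.55
  [4→6]: (105.6+48.0)/2 × 2 = 153.6
  Sum = 1255.3 ng/mL·h
k_e = ln2 / t½ = 0.693147 / 1.76 = 0.3938 h^-1
Extrapolated tail: C_last / k_e = 48.0 / 0.3938 = 121.889
AUC_0→∞ = 1255.3 + 121.889 = 1377.189 ng/mL·h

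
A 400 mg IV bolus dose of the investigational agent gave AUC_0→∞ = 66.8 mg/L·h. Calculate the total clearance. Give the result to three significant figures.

CL = Dose_iv / AUC_0→∞
   = 400 / 66.8 = 5.98802 L/h

CL = 5.99 L/h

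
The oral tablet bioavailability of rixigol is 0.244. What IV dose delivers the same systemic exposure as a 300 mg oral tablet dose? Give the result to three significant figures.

Systemic exposure from an extravascular dose = F × D_ev, so the equivalent IV dose is F × D_ev.
D_iv = F × D_ev = 0.244 × 300 = 73.2 mg

D_iv = 73.2 mg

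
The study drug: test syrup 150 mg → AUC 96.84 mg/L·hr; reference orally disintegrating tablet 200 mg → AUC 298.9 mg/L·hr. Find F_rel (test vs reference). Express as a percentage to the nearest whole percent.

F_rel = 43%

F_rel = (AUC_test/D_test) / (AUC_ref/D_ref)
      = (96.84/150) / (298.9/200)
      = 0.6456 / 1.4945 = 0.4320 = 43.20%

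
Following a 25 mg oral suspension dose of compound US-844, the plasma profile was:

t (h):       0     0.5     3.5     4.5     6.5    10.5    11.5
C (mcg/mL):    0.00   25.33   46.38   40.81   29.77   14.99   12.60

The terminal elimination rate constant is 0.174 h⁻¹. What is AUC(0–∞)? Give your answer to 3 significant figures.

AUC = 404 mcg/mL·h

Trapezoidal AUC_0→11.5:
  [0→0.5]: (0.00+25.33)/2 × 0.5 = 6.3325
  [0.5→3.5]: (25.33+46.38)/2 × 3 = 107.565
  [3.5→4.5]: (46.38+40.81)/2 × 1 = 43.595
  [4.5→6.5]: (40.81+29.77)/2 × 2 = 70.58
  [6.5→10.5]: (29.77+14.99)/2 × 4 = 89.52
  [10.5→11.5]: (14.99+12.60)/2 × 1 = 13.795
  Sum = 331.3875 mcg/mL·h
Extrapolated tail: C_last / k_e = 12.60 / 0.174 = 72.414
AUC_0→∞ = 331.3875 + 72.414 = 403.8015 mcg/mL·h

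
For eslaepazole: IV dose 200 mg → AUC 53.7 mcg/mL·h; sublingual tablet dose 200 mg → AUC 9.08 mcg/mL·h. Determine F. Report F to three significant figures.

F = 0.169

F = (AUC_ev / D_ev) / (AUC_iv / D_iv)
  = (9.08/200) / (53.7/200)
  = 0.0454 / 0.2685 = 0.1691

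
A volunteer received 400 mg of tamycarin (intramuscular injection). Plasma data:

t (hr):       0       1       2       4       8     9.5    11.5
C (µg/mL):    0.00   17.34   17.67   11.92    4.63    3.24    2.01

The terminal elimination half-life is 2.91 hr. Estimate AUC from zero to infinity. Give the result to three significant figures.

AUC = 108 µg/mL·hr

Trapezoidal AUC_0→11.5:
  [0→1]: (0.00+17.34)/2 × 1 = 8.67
  [1→2]: (17.34+17.67)/2 × 1 = 17.505
  [2→4]: (17.67+11.92)/2 × 2 = 29.59
  [4→8]: (11.92+4.63)/2 × 4 = 33.1
  [8→9.5]: (4.63+3.24)/2 × 1.5 = 5.9025
  [9.5→11.5]: (3.24+2.01)/2 × 2 = 5.25
  Sum = 100.0175 µg/mL·hr
k_e = ln2 / t½ = 0.693147 / 2.91 = 0.2382 hr^-1
Extrapolated tail: C_last / k_e = 2.01 / 0.2382 = 8.438
AUC_0→∞ = 100.0175 + 8.438 = 108.4555 µg/mL·hr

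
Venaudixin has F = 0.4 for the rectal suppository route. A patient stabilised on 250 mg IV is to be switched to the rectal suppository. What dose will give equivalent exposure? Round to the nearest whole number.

For equal systemic exposure: F × D_ev = D_iv
D_ev = D_iv / F = 250 / 0.4 = 625 mg

D_rectal = 625 mg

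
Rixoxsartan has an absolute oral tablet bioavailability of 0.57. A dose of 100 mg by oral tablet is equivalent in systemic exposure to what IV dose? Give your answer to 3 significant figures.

Systemic exposure from an extravascular dose = F × D_ev, so the equivalent IV dose is F × D_ev.
D_iv = F × D_ev = 0.57 × 100 = 57 mg

D_iv = 57.0 mg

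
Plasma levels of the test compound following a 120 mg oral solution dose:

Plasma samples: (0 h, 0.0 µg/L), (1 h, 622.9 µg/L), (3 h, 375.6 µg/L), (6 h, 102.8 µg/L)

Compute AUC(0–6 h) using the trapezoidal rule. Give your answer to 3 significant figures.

Trapezoidal AUC_0→6:
  [0→1]: (0.0+622.9)/2 × 1 = 311.45
  [1→3]: (622.9+375.6)/2 × 2 = 998.5
  [3→6]: (375.6+102.8)/2 × 3 = 717.6
  Sum = 2027.55 µg/L·h

AUC = 2030 µg/L·h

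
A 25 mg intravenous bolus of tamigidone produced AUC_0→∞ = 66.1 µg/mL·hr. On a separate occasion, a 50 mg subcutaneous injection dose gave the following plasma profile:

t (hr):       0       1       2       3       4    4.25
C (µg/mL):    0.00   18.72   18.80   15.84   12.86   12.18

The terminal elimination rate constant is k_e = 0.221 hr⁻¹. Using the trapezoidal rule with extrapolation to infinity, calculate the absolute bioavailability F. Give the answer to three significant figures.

F = 0.893

Trapezoidal AUC_0→4.25 (subcutaneous injection):
  [0→1]: (0.00+18.72)/2 × 1 = 9.36
  [1→2]: (18.72+18.80)/2 × 1 = 18.76
  [2→3]: (18.80+15.84)/2 × 1 = 17.32
  [3→4]: (15.84+12.86)/2 × 1 = 14.35
  [4→4.25]: (12.86+12.18)/2 × 0.25 = 3.13
  Sum = 62.92 µg/mL·hr
Tail: C_last/k_e = 12.18/0.221 = 55.113
AUC_0→∞ (subcutaneous injection) = 62.92 + 55.113 = 118.033 µg/mL·hr
F = (AUC_ev/D_ev)/(AUC_iv/D_iv) = (118.033/50)/(66.1/25) = 2.36066/2.644 = 0.8928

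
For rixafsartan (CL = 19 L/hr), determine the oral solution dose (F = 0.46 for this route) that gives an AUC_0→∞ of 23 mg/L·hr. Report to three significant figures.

Dose = CL × AUC_0→∞ / F
     = 19 × 23 / 0.46 = 950 mg

Dose = 950 mg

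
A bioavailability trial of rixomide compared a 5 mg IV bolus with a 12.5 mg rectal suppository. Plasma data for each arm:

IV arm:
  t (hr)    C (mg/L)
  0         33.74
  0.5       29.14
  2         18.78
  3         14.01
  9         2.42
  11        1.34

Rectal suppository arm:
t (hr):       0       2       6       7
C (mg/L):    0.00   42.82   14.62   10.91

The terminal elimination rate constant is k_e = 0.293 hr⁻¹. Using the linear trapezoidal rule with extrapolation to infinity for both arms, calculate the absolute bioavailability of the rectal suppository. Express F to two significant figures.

Trapezoidal AUC_0→11 (IV):
  [0→0.5]: (33.74+29.14)/2 × 0.5 = 15.72
  [0.5→2]: (29.14+18.78)/2 × 1.5 = 35.94
  [2→3]: (18.78+14.01)/2 × 1 = 16.395
  [3→9]: (14.01+2.42)/2 × 6 = 49.29
  [9→11]: (2.42+1.34)/2 × 2 = 3.76
  Sum = 121.105 mg/L·hr
IV tail: 1.34/0.293 = 4.573; AUC_iv,0→∞ = 121.105 + 4.573 = 125.678 mg/L·hr
Trapezoidal AUC_0→7 (rectal suppository):
  [0→2]: (0.00+42.82)/2 × 2 = 42.82
  [2→6]: (42.82+14.62)/2 × 4 = 114.88
  [6→7]: (14.62+10.91)/2 × 1 = 12.765
  Sum = 170.465 mg/L·hr
rectal suppository tail: 10.91/0.293 = 37.235; AUC_ev,0→∞ = 170.465 + 37.235 = 207.7 mg/L·hr
F = (AUC_ev/D_ev)/(AUC_iv/D_iv) = (207.7/12.5)/(125.678/5) = 16.616/25.1356 = 0.6611

F = 0.66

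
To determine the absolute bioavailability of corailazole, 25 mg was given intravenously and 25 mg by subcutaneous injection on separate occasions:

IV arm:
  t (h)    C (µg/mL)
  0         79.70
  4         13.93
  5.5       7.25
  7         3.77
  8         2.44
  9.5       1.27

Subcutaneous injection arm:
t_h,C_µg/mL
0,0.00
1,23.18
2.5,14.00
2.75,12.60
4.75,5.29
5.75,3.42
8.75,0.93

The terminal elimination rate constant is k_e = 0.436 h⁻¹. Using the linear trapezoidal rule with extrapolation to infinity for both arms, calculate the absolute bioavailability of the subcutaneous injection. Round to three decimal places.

F = 0.335

Trapezoidal AUC_0→9.5 (IV):
  [0→4]: (79.70+13.93)/2 × 4 = 187.26
  [4→5.5]: (13.93+7.25)/2 × 1.5 = 15.885
  [5.5→7]: (7.25+3.77)/2 × 1.5 = 8.265
  [7→8]: (3.77+2.44)/2 × 1 = 3.105
  [8→9.5]: (2.44+1.27)/2 × 1.5 = 2.7825
  Sum = 217.2975 µg/mL·h
IV tail: 1.27/0.436 = 2.913; AUC_iv,0→∞ = 217.2975 + 2.913 = 220.2105 µg/mL·h
Trapezoidal AUC_0→8.75 (subcutaneous injection):
  [0→1]: (0.00+23.18)/2 × 1 = 11.59
  [1→2.5]: (23.18+14.00)/2 × 1.5 = 27.885
  [2.5→2.75]: (14.00+12.60)/2 × 0.25 = 3.325
  [2.75→4.75]: (12.60+5.29)/2 × 2 = 17.89
  [4.75→5.75]: (5.29+3.42)/2 × 1 = 4.355
  [5.75→8.75]: (3.42+0.93)/2 × 3 = 6.525
  Sum = 71.57 µg/mL·h
subcutaneous injection tail: 0.93/0.436 = 2.133; AUC_ev,0→∞ = 71.57 + 2.133 = 73.703 µg/mL·h
F = (AUC_ev/D_ev)/(AUC_iv/D_iv) = (73.703/25)/(220.2105/25) = 2.94812/8.80842 = 0.3347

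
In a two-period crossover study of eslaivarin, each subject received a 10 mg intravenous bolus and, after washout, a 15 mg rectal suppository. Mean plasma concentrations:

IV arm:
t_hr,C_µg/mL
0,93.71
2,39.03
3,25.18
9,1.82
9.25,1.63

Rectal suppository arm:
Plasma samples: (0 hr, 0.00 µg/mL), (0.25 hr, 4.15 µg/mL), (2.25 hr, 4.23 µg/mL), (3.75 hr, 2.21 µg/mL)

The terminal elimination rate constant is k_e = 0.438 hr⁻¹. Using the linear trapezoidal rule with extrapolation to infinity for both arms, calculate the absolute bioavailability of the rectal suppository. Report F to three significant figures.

F = 0.0501

Trapezoidal AUC_0→9.25 (IV):
  [0→2]: (93.71+39.03)/2 × 2 = 132.74
  [2→3]: (39.03+25.18)/2 × 1 = 32.105
  [3→9]: (25.18+1.82)/2 × 6 = 81.0
  [9→9.25]: (1.82+1.63)/2 × 0.25 = 0.43125
  Sum = 246.27625 µg/mL·hr
IV tail: 1.63/0.438 = 3.721; AUC_iv,0→∞ = 246.27625 + 3.721 = 249.99725 µg/mL·hr
Trapezoidal AUC_0→3.75 (rectal suppository):
  [0→0.25]: (0.00+4.15)/2 × 0.25 = 0.51875
  [0.25→2.25]: (4.15+4.23)/2 × 2 = 8.38
  [2.25→3.75]: (4.23+2.21)/2 × 1.5 = 4.83
  Sum = 13.72875 µg/mL·hr
rectal suppository tail: 2.21/0.438 = 5.046; AUC_ev,0→∞ = 13.72875 + 5.046 = 18.77475 µg/mL·hr
F = (AUC_ev/D_ev)/(AUC_iv/D_iv) = (18.77475/15)/(249.99725/10) = 1.25165/24.999725 = 0.0501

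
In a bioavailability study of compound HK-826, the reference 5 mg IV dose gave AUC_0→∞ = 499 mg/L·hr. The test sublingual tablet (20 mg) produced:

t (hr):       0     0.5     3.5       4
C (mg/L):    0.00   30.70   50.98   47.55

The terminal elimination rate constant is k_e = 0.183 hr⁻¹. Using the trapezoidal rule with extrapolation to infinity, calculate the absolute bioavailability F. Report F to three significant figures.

F = 0.208

Trapezoidal AUC_0→4 (sublingual tablet):
  [0→0.5]: (0.00+30.70)/2 × 0.5 = 7.675
  [0.5→3.5]: (30.70+50.98)/2 × 3 = 122.52
  [3.5→4]: (50.98+47.55)/2 × 0.5 = 24.6325
  Sum = 154.8275 mg/L·hr
Tail: C_last/k_e = 47.55/0.183 = 259.836
AUC_0→∞ (sublingual tablet) = 154.8275 + 259.836 = 414.6635 mg/L·hr
F = (AUC_ev/D_ev)/(AUC_iv/D_iv) = (414.6635/20)/(499/5) = 20.733175/99.8 = 0.2077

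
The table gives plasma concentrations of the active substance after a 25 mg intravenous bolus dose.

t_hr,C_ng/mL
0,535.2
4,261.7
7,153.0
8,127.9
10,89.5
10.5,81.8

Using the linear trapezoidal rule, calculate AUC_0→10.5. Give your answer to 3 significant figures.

AUC = 2620 ng/mL·hr

Trapezoidal AUC_0→10.5:
  [0→4]: (535.2+261.7)/2 × 4 = 1593.8
  [4→7]: (261.7+153.0)/2 × 3 = 622.05
  [7→8]: (153.0+127.9)/2 × 1 = 140.45
  [8→10]: (127.9+89.5)/2 × 2 = 217.4
  [10→10.5]: (89.5+81.8)/2 × 0.5 = 42.825
  Sum = 2616.525 ng/mL·hr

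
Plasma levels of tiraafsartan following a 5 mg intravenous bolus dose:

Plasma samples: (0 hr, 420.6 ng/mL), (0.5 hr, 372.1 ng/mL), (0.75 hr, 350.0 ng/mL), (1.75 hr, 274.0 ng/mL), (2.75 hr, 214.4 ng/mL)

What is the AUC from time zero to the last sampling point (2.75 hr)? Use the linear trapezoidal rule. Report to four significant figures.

Trapezoidal AUC_0→2.75:
  [0→0.5]: (420.6+372.1)/2 × 0.5 = 198.175
  [0.5→0.75]: (372.1+350.0)/2 × 0.25 = 90.2625
  [0.75→1.75]: (350.0+274.0)/2 × 1 = 312.0
  [1.75→2.75]: (274.0+214.4)/2 × 1 = 244.2
  Sum = 844.6375 ng/mL·hr

AUC = 844.6 ng/mL·hr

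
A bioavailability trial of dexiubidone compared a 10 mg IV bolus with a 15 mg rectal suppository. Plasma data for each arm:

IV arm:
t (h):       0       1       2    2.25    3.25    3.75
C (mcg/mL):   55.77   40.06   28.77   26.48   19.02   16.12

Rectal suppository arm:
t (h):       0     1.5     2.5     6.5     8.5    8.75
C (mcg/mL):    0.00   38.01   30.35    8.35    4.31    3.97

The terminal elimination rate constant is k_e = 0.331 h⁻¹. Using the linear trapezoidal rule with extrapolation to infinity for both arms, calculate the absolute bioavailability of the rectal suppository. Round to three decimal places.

Trapezoidal AUC_0→3.75 (IV):
  [0→1]: (55.77+40.06)/2 × 1 = 47.915
  [1→2]: (40.06+28.77)/2 × 1 = 34.415
  [2→2.25]: (28.77+26.48)/2 × 0.25 = 6.90625
  [2.25→3.25]: (26.48+19.02)/2 × 1 = 22.75
  [3.25→3.75]: (19.02+16.12)/2 × 0.5 = 8.785
  Sum = 120.77125 mcg/mL·h
IV tail: 16.12/0.331 = 48.701; AUC_iv,0→∞ = 120.77125 + 48.701 = 169.47225 mcg/mL·h
Trapezoidal AUC_0→8.75 (rectal suppository):
  [0→1.5]: (0.00+38.01)/2 × 1.5 = 28.5075
  [1.5→2.5]: (38.01+30.35)/2 × 1 = 34.18
  [2.5→6.5]: (30.35+8.35)/2 × 4 = 77.4
  [6.5→8.5]: (8.35+4.31)/2 × 2 = 12.66
  [8.5→8.75]: (4.31+3.97)/2 × 0.25 = 1.035
  Sum = 153.7825 mcg/mL·h
rectal suppository tail: 3.97/0.331 = 11.994; AUC_ev,0→∞ = 153.7825 + 11.994 = 165.7765 mcg/mL·h
F = (AUC_ev/D_ev)/(AUC_iv/D_iv) = (165.7765/15)/(169.47225/10) = 11.0518/16.947225 = 0.6521

F = 0.652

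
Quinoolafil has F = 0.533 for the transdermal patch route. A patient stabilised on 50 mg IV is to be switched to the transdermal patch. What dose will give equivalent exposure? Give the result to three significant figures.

D_transdermal = 93.8 mg

For equal systemic exposure: F × D_ev = D_iv
D_ev = D_iv / F = 50 / 0.533 = 93.8086 mg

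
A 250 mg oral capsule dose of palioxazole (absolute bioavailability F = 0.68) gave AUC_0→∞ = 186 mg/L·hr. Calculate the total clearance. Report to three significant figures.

CL = F × Dose / AUC_0→∞
   = 0.68 × 250 / 186 = 0.913978 L/hr

CL = 0.914 L/hr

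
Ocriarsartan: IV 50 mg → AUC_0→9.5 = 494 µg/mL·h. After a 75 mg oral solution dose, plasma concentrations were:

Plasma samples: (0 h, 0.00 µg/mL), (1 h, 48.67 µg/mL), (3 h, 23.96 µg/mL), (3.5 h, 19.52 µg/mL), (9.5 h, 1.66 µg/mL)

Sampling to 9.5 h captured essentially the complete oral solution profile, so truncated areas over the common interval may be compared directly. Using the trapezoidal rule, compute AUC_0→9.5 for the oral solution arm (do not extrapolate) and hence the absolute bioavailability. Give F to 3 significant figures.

F = 0.231

Trapezoidal AUC_0→9.5 (oral solution):
  [0→1]: (0.00+48.67)/2 × 1 = 24.335
  [1→3]: (48.67+23.96)/2 × 2 = 72.63
  [3→3.5]: (23.96+19.52)/2 × 0.5 = 10.87
  [3.5→9.5]: (19.52+1.66)/2 × 6 = 63.54
  Sum = 171.375 µg/mL·h
F = (AUC_ev/D_ev)/(AUC_iv/D_iv) = (171.375/75)/(494/50) = 2.285/9.88 = 0.2313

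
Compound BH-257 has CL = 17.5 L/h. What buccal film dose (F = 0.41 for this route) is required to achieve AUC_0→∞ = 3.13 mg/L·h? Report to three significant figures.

Dose = CL × AUC_0→∞ / F
     = 17.5 × 3.13 / 0.41 = 133.598 mg

Dose = 134 mg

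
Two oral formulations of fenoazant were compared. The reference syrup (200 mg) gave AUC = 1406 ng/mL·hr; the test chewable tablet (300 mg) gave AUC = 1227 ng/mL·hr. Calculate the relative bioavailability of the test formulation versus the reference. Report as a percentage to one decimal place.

F_rel = (AUC_test/D_test) / (AUC_ref/D_ref)
      = (1227/300) / (1406/200)
      = 4.09 / 7.03 = 0.5818 = 58.18%

F_rel = 58.2%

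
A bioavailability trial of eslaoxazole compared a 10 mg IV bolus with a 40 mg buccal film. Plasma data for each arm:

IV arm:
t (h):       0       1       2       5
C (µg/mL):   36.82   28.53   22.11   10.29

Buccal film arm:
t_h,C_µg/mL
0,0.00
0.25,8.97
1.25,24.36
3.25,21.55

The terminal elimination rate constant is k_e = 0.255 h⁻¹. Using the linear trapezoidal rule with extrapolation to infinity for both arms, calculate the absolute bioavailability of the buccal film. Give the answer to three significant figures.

F = 0.252

Trapezoidal AUC_0→5 (IV):
  [0→1]: (36.82+28.53)/2 × 1 = 32.675
  [1→2]: (28.53+22.11)/2 × 1 = 25.32
  [2→5]: (22.11+10.29)/2 × 3 = 48.6
  Sum = 106.595 µg/mL·h
IV tail: 10.29/0.255 = 40.353; AUC_iv,0→∞ = 106.595 + 40.353 = 146.948 µg/mL·h
Trapezoidal AUC_0→3.25 (buccal film):
  [0→0.25]: (0.00+8.97)/2 × 0.25 = 1.12125
  [0.25→1.25]: (8.97+24.36)/2 × 1 = 16.665
  [1.25→3.25]: (24.36+21.55)/2 × 2 = 45.91
  Sum = 63.69625 µg/mL·h
buccal film tail: 21.55/0.255 = 84.510; AUC_ev,0→∞ = 63.69625 + 84.510 = 148.20625 µg/mL·h
F = (AUC_ev/D_ev)/(AUC_iv/D_iv) = (148.20625/40)/(146.948/10) = 3.70516/14.6948 = 0.2521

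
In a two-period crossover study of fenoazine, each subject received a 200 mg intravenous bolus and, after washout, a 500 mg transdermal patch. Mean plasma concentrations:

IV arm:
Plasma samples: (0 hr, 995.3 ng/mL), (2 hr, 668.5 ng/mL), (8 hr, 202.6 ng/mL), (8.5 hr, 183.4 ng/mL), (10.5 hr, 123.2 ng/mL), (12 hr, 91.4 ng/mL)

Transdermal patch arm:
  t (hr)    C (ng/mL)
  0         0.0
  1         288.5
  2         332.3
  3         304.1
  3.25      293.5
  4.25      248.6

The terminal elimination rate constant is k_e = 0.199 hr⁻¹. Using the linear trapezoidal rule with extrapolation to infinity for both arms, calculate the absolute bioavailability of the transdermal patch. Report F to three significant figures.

Trapezoidal AUC_0→12 (IV):
  [0→2]: (995.3+668.5)/2 × 2 = 1663.8
  [2→8]: (668.5+202.6)/2 × 6 = 2613.3
  [8→8.5]: (202.6+183.4)/2 × 0.5 = 96.5
  [8.5→10.5]: (183.4+123.2)/2 × 2 = 306.6
  [10.5→12]: (123.2+91.4)/2 × 1.5 = 160.95
  Sum = 4841.15 ng/mL·hr
IV tail: 91.4/0.199 = 459.296; AUC_iv,0→∞ = 4841.15 + 459.296 = 5300.446 ng/mL·hr
Trapezoidal AUC_0→4.25 (transdermal patch):
  [0→1]: (0.0+288.5)/2 × 1 = 144.25
  [1→2]: (288.5+332.3)/2 × 1 = 310.4
  [2→3]: (332.3+304.1)/2 × 1 = 318.2
  [3→3.25]: (304.1+293.5)/2 × 0.25 = 74.7
  [3.25→4.25]: (293.5+248.6)/2 × 1 = 271.05
  Sum = 1118.6 ng/mL·hr
transdermal patch tail: 248.6/0.199 = 1249.246; AUC_ev,0→∞ = 1118.6 + 1249.246 = 2367.846 ng/mL·hr
F = (AUC_ev/D_ev)/(AUC_iv/D_iv) = (2367.846/500)/(5300.446/200) = 4.735692/26.50223 = 0.1787

F = 0.179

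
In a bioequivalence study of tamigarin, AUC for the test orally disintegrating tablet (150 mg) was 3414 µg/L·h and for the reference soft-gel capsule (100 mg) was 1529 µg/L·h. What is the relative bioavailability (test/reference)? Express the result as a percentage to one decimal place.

F_rel = 148.9%

F_rel = (AUC_test/D_test) / (AUC_ref/D_ref)
      = (3414/150) / (1529/100)
      = 22.76 / 15.29 = 1.4886 = 148.86%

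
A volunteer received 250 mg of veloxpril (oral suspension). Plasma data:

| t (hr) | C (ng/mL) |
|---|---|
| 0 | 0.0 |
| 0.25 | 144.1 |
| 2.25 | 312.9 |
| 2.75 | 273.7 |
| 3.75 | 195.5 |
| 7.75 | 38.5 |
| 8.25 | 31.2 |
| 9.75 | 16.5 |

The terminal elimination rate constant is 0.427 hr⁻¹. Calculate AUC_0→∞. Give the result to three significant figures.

AUC = 1420 ng/mL·hr

Trapezoidal AUC_0→9.75:
  [0→0.25]: (0.0+144.1)/2 × 0.25 = 18.0125
  [0.25→2.25]: (144.1+312.9)/2 × 2 = 457.0
  [2.25→2.75]: (312.9+273.7)/2 × 0.5 = 146.65
  [2.75→3.75]: (273.7+195.5)/2 × 1 = 234.6
  [3.75→7.75]: (195.5+38.5)/2 × 4 = 468.0
  [7.75→8.25]: (38.5+31.2)/2 × 0.5 = 17.425
  [8.25→9.75]: (31.2+16.5)/2 × 1.5 = 35.775
  Sum = 1377.4625 ng/mL·hr
Extrapolated tail: C_last / k_e = 16.5 / 0.427 = 38.642
AUC_0→∞ = 1377.4625 + 38.642 = 1416.1045 ng/mL·hr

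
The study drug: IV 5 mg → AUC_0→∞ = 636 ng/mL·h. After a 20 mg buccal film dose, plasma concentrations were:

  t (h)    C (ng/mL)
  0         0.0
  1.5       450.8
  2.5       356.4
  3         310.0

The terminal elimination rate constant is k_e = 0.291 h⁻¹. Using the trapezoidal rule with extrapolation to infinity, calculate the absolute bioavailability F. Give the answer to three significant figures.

F = 0.776

Trapezoidal AUC_0→3 (buccal film):
  [0→1.5]: (0.0+450.8)/2 × 1.5 = 338.1
  [1.5→2.5]: (450.8+356.4)/2 × 1 = 403.6
  [2.5→3]: (356.4+310.0)/2 × 0.5 = 166.6
  Sum = 908.3 ng/mL·h
Tail: C_last/k_e = 310.0/0.291 = 1065.292
AUC_0→∞ (buccal film) = 908.3 + 1065.292 = 1973.592 ng/mL·h
F = (AUC_ev/D_ev)/(AUC_iv/D_iv) = (1973.592/20)/(636/5) = 98.6796/127.2 = 0.7758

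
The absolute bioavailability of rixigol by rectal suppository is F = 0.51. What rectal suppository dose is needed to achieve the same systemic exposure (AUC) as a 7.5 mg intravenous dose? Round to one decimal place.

For equal systemic exposure: F × D_ev = D_iv
D_ev = D_iv / F = 7.5 / 0.51 = 14.7059 mg

D_rectal = 14.7 mg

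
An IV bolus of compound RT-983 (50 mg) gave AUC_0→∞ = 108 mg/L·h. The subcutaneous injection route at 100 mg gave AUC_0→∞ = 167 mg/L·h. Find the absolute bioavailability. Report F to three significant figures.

F = (AUC_ev / D_ev) / (AUC_iv / D_iv)
  = (167/100) / (108/50)
  = 1.67 / 2.16 = 0.7731

F = 0.773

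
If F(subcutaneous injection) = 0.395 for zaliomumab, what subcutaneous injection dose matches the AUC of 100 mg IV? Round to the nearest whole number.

D_subcutaneous = 253 mg

For equal systemic exposure: F × D_ev = D_iv
D_ev = D_iv / F = 100 / 0.395 = 253.165 mg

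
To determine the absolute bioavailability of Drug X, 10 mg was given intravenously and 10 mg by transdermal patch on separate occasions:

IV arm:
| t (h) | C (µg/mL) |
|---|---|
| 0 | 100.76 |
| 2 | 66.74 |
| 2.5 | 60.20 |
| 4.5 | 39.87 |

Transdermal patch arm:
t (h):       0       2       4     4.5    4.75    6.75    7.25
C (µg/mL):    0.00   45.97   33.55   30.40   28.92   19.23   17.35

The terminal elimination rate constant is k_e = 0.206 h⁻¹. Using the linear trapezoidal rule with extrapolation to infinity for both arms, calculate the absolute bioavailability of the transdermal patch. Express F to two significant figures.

F = 0.59

Trapezoidal AUC_0→4.5 (IV):
  [0→2]: (100.76+66.74)/2 × 2 = 167.5
  [2→2.5]: (66.74+60.20)/2 × 0.5 = 31.735
  [2.5→4.5]: (60.20+39.87)/2 × 2 = 100.07
  Sum = 299.305 µg/mL·h
IV tail: 39.87/0.206 = 193.544; AUC_iv,0→∞ = 299.305 + 193.544 = 492.849 µg/mL·h
Trapezoidal AUC_0→7.25 (transdermal patch):
  [0→2]: (0.00+45.97)/2 × 2 = 45.97
  [2→4]: (45.97+33.55)/2 × 2 = 79.52
  [4→4.5]: (33.55+30.40)/2 × 0.5 = 15.9875
  [4.5→4.75]: (30.40+28.92)/2 × 0.25 = 7.415
  [4.75→6.75]: (28.92+19.23)/2 × 2 = 48.15
  [6.75→7.25]: (19.23+17.35)/2 × 0.5 = 9.145
  Sum = 206.1875 µg/mL·h
transdermal patch tail: 17.35/0.206 = 84.223; AUC_ev,0→∞ = 206.1875 + 84.223 = 290.4105 µg/mL·h
F = (AUC_ev/D_ev)/(AUC_iv/D_iv) = (290.4105/10)/(492.849/10) = 29.04105/49.2849 = 0.5892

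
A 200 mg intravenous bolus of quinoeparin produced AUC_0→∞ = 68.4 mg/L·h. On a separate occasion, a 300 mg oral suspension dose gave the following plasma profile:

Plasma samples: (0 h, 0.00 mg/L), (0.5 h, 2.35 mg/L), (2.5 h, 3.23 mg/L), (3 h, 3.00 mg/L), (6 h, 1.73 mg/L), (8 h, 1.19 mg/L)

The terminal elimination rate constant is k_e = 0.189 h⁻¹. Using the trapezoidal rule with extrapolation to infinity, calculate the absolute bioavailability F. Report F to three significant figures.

Trapezoidal AUC_0→8 (oral suspension):
  [0→0.5]: (0.00+2.35)/2 × 0.5 = 0.5875
  [0.5→2.5]: (2.35+3.23)/2 × 2 = 5.58
  [2.5→3]: (3.23+3.00)/2 × 0.5 = 1.5575
  [3→6]: (3.00+1.73)/2 × 3 = 7.095
  [6→8]: (1.73+1.19)/2 × 2 = 2.92
  Sum = 17.74 mg/L·h
Tail: C_last/k_e = 1.19/0.189 = 6.296
AUC_0→∞ (oral suspension) = 17.74 + 6.296 = 24.036 mg/L·h
F = (AUC_ev/D_ev)/(AUC_iv/D_iv) = (24.036/300)/(68.4/200) = 0.08012/0.342 = 0.2343

F = 0.234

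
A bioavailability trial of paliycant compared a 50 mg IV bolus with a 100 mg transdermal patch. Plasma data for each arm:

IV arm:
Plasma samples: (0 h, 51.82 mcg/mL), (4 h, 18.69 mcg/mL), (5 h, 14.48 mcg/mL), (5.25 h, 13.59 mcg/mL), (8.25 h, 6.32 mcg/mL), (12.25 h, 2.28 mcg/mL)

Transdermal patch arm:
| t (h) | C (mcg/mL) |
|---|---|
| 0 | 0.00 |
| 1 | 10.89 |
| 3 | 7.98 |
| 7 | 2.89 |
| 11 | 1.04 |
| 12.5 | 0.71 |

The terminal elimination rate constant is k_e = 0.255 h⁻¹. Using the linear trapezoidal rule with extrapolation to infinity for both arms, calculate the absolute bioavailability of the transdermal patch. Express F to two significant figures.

F = 0.13

Trapezoidal AUC_0→12.25 (IV):
  [0→4]: (51.82+18.69)/2 × 4 = 141.02
  [4→5]: (18.69+14.48)/2 × 1 = 16.585
  [5→5.25]: (14.48+13.59)/2 × 0.25 = 3.50875
  [5.25→8.25]: (13.59+6.32)/2 × 3 = 29.865
  [8.25→12.25]: (6.32+2.28)/2 × 4 = 17.2
  Sum = 208.17875 mcg/mL·h
IV tail: 2.28/0.255 = 8.941; AUC_iv,0→∞ = 208.17875 + 8.941 = 217.11975 mcg/mL·h
Trapezoidal AUC_0→12.5 (transdermal patch):
  [0→1]: (0.00+10.89)/2 × 1 = 5.445
  [1→3]: (10.89+7.98)/2 × 2 = 18.87
  [3→7]: (7.98+2.89)/2 × 4 = 21.74
  [7→11]: (2.89+1.04)/2 × 4 = 7.86
  [11→12.5]: (1.04+0.71)/2 × 1.5 = 1.3125
  Sum = 55.2275 mcg/mL·h
transdermal patch tail: 0.71/0.255 = 2.784; AUC_ev,0→∞ = 55.2275 + 2.784 = 58.0115 mcg/mL·h
F = (AUC_ev/D_ev)/(AUC_iv/D_iv) = (58.0115/100)/(217.11975/50) = 0.580115/4.342395 = 0.1336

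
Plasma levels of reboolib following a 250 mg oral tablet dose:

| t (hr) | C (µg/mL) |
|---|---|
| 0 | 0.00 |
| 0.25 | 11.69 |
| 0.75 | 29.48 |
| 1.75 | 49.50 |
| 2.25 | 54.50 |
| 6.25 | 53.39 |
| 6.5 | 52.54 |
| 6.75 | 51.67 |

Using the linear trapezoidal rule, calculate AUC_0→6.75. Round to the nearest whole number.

Trapezoidal AUC_0→6.75:
  [0→0.25]: (0.00+11.69)/2 × 0.25 = 1.46125
  [0.25→0.75]: (11.69+29.48)/2 × 0.5 = 10.2925
  [0.75→1.75]: (29.48+49.50)/2 × 1 = 39.49
  [1.75→2.25]: (49.50+54.50)/2 × 0.5 = 26.0
  [2.25→6.25]: (54.50+53.39)/2 × 4 = 215.78
  [6.25→6.5]: (53.39+52.54)/2 × 0.25 = 13.24125
  [6.5→6.75]: (52.54+51.67)/2 × 0.25 = 13.02625
  Sum = 319.29125 µg/mL·hr

AUC = 319 µg/mL·hr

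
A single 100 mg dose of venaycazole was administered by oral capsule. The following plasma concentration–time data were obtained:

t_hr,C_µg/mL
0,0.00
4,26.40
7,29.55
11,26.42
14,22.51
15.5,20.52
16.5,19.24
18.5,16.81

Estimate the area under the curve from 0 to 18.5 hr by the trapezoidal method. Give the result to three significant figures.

Trapezoidal AUC_0→18.5:
  [0→4]: (0.00+26.40)/2 × 4 = 52.8
  [4→7]: (26.40+29.55)/2 × 3 = 83.925
  [7→11]: (29.55+26.42)/2 × 4 = 111.94
  [11→14]: (26.42+22.51)/2 × 3 = 73.395
  [14→15.5]: (22.51+20.52)/2 × 1.5 = 32.2725
  [15.5→16.5]: (20.52+19.24)/2 × 1 = 19.88
  [16.5→18.5]: (19.24+16.81)/2 × 2 = 36.05
  Sum = 410.2625 µg/mL·hr

AUC = 410 µg/mL·hr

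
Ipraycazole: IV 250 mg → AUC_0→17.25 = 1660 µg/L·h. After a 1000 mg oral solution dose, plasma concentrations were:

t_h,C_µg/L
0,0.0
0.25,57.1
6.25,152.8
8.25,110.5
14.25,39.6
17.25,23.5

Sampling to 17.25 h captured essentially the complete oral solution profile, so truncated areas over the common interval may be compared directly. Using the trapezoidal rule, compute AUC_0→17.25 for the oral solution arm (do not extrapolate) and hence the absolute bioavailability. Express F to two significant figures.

F = 0.22

Trapezoidal AUC_0→17.25 (oral solution):
  [0→0.25]: (0.0+57.1)/2 × 0.25 = 7.1375
  [0.25→6.25]: (57.1+152.8)/2 × 6 = 629.7
  [6.25→8.25]: (152.8+110.5)/2 × 2 = 263.3
  [8.25→14.25]: (110.5+39.6)/2 × 6 = 450.3
  [14.25→17.25]: (39.6+23.5)/2 × 3 = 94.65
  Sum = 1445.0875 µg/L·h
F = (AUC_ev/D_ev)/(AUC_iv/D_iv) = (1445.0875/1000)/(1660/250) = 1.4450875/6.64 = 0.2176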